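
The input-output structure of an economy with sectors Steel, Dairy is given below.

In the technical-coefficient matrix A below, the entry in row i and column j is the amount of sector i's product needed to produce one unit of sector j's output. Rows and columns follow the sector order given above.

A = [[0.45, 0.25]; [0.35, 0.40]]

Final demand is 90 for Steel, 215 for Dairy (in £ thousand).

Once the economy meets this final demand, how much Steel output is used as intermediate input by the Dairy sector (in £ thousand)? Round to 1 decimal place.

z_SD = 154.4

I − A =
  [   0.55    -0.25]
  [  -0.35     0.60]
det(I−A) = (0.55)(0.60) − (-0.25)(-0.35) = 0.2425
adj(I−A) = [[0.60, 0.25], [0.35, 0.55]]
(I − A)⁻¹ = adj(I−A) / det(I−A) ≈
  [   2.4742     1.0309]
  [   1.4433     2.2680]
First solve x = (I − A)⁻¹ d = adj(I−A)·d / det(I−A); in particular x_D = (0.35·90 + 0.55·215) / 0.2425 = 149.75 / 0.2425 ≈ 617.526.
Intermediate flow from S to D: z_SD = a_SD · x_D = 0.25 × 149.75 / 0.2425 = 37.4375 / 0.2425 ≈ 154.4.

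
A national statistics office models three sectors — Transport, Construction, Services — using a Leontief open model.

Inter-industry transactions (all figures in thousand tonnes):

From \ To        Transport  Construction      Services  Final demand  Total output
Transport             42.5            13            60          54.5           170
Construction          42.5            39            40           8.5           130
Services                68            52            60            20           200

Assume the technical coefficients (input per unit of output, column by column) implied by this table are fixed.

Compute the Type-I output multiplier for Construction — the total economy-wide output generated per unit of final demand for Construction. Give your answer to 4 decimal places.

m_2 = 5.5655

Technical coefficients a_ij = z_ij / X_j:
  a_11 = 42.5/170 = 0.25, a_21 = 42.5/170 = 0.25, a_31 = 68/170 = 0.40
  a_12 = 13/130 = 0.10, a_22 = 39/130 = 0.30, a_32 = 52/130 = 0.40
  a_13 = 60/200 = 0.30, a_23 = 40/200 = 0.20, a_33 = 60/200 = 0.30
I − A =
  [   0.75    -0.10    -0.30]
  [  -0.25     0.70    -0.20]
  [  -0.40    -0.40     0.70]
Cofactors of I−A, C_ij = (−1)^(i+j)·(minor ij) (rows/columns in the sector order above):
  C_11 = (0.70)(0.70) − (-0.20)(-0.40) = 0.4100
  C_12 = −[(-0.25)(0.70) − (-0.20)(-0.40)] = 0.2550
  C_13 = (-0.25)(-0.40) − (0.70)(-0.40) = 0.3800
  C_21 = −[(-0.10)(0.70) − (-0.30)(-0.40)] = 0.1900
  C_22 = (0.75)(0.70) − (-0.30)(-0.40) = 0.4050
  C_23 = −[(0.75)(-0.40) − (-0.10)(-0.40)] = 0.3400
  C_31 = (-0.10)(-0.20) − (-0.30)(0.70) = 0.2300
  C_32 = −[(0.75)(-0.20) − (-0.30)(-0.25)] = 0.2250
  C_33 = (0.75)(0.70) − (-0.10)(-0.25) = 0.5000
det(I−A) = Σ_j (I−A)_1j·C_1j = (0.75)(0.4100) + (-0.10)(0.2550) + (-0.30)(0.3800) = 0.1680
adj(I−A) = Cᵀ =
  [ 0.4100   0.1900   0.2300]
  [ 0.2550   0.4050   0.2250]
  [ 0.3800   0.3400   0.5000]
(I − A)⁻¹ = adj(I−A) / det(I−A) ≈
  [   2.44048     1.13095     1.36905]
  [   1.51786     2.41071     1.33929]
  [   2.26190     2.02381     2.97619]
The output multiplier for sector j is the column-j sum of the Leontief inverse (I − A)⁻¹ = adj(I−A) / det(I−A).
Column 2 of adj(I−A): (0.1900, 0.4050, 0.3400); det(I−A) = 0.1680.
m_2 = (0.1900 + 0.4050 + 0.3400) / 0.1680 = 0.935 / 0.1680 ≈ 5.5655.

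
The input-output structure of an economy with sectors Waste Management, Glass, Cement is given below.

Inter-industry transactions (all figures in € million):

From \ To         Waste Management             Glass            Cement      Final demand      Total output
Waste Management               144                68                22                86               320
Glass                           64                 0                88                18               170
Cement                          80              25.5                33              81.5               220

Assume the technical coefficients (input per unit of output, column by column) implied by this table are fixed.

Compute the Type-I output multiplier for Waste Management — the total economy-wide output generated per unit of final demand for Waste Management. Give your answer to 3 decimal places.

Technical coefficients a_ij = z_ij / X_j:
  a_WW = 144/320 = 0.45, a_GW = 64/320 = 0.20, a_CW = 80/320 = 0.25
  a_WG = 68/170 = 0.40, a_GG = 0/170 = 0.00, a_CG = 25.5/170 = 0.15
  a_WC = 22/220 = 0.10, a_GC = 88/220 = 0.40, a_CC = 33/220 = 0.15
I − A =
  [   0.55    -0.40    -0.10]
  [  -0.20     1.00    -0.40]
  [  -0.25    -0.15     0.85]
Cofactors of I−A, C_ij = (−1)^(i+j)·(minor ij) (rows/columns in the sector order above):
  C_11 = (1.00)(0.85) − (-0.40)(-0.15) = 0.7900
  C_12 = −[(-0.20)(0.85) − (-0.40)(-0.25)] = 0.2700
  C_13 = (-0.20)(-0.15) − (1.00)(-0.25) = 0.2800
  C_21 = −[(-0.40)(0.85) − (-0.10)(-0.15)] = 0.3550
  C_22 = (0.55)(0.85) − (-0.10)(-0.25) = 0.4425
  C_23 = −[(0.55)(-0.15) − (-0.40)(-0.25)] = 0.1825
  C_31 = (-0.40)(-0.40) − (-0.10)(1.00) = 0.2600
  C_32 = −[(0.55)(-0.40) − (-0.10)(-0.20)] = 0.2400
  C_33 = (0.55)(1.00) − (-0.40)(-0.20) = 0.4700
det(I−A) = Σ_j (I−A)_1j·C_1j = (0.55)(0.7900) + (-0.40)(0.2700) + (-0.10)(0.2800) = 0.2985
adj(I−A) = Cᵀ =
  [ 0.7900   0.3550   0.2600]
  [ 0.2700   0.4425   0.2400]
  [ 0.2800   0.1825   0.4700]
(I − A)⁻¹ = adj(I−A) / det(I−A) ≈
  [   2.6466     1.1893     0.8710]
  [   0.9045     1.4824     0.8040]
  [   0.9380     0.6114     1.5745]
The output multiplier for sector j is the column-j sum of the Leontief inverse (I − A)⁻¹ = adj(I−A) / det(I−A).
Column W of adj(I−A): (0.7900, 0.2700, 0.2800); det(I−A) = 0.2985.
m_W = (0.7900 + 0.2700 + 0.2800) / 0.2985 = 1.34 / 0.2985 ≈ 4.489.

m_W = 4.489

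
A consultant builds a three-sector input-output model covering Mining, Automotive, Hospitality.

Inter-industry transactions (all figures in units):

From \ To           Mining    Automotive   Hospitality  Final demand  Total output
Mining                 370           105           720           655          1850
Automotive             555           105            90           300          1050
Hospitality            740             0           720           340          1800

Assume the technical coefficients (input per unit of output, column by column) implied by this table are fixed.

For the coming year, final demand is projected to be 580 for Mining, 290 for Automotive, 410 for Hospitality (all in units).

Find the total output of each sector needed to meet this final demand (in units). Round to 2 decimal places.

Technical coefficients a_ij = z_ij / X_j:
  a_MM = 370/1850 = 0.20, a_AM = 555/1850 = 0.30, a_HM = 740/1850 = 0.40
  a_MA = 105/1050 = 0.10, a_AA = 105/1050 = 0.10, a_HA = 0/1050 = 0.00
  a_MH = 720/1800 = 0.40, a_AH = 90/1800 = 0.05, a_HH = 720/1800 = 0.40
I − A =
  [   0.80    -0.10    -0.40]
  [  -0.30     0.90    -0.05]
  [  -0.40     0.00     0.60]
Cofactors of I−A, C_ij = (−1)^(i+j)·(minor ij) (rows/columns in the sector order above):
  C_11 = (0.90)(0.60) − (-0.05)(0.00) = 0.5400
  C_12 = −[(-0.30)(0.60) − (-0.05)(-0.40)] = 0.2000
  C_13 = (-0.30)(0.00) − (0.90)(-0.40) = 0.3600
  C_21 = −[(-0.10)(0.60) − (-0.40)(0.00)] = 0.0600
  C_22 = (0.80)(0.60) − (-0.40)(-0.40) = 0.3200
  C_23 = −[(0.80)(0.00) − (-0.10)(-0.40)] = 0.0400
  C_31 = (-0.10)(-0.05) − (-0.40)(0.90) = 0.3650
  C_32 = −[(0.80)(-0.05) − (-0.40)(-0.30)] = 0.1600
  C_33 = (0.80)(0.90) − (-0.10)(-0.30) = 0.6900
det(I−A) = Σ_j (I−A)_1j·C_1j = (0.80)(0.5400) + (-0.10)(0.2000) + (-0.40)(0.3600) = 0.2680
adj(I−A) = Cᵀ =
  [ 0.5400   0.0600   0.3650]
  [ 0.2000   0.3200   0.1600]
  [ 0.3600   0.0400   0.6900]
(I − A)⁻¹ = adj(I−A) / det(I−A) ≈
  [   2.0149     0.2239     1.3619]
  [   0.7463     1.1940     0.5970]
  [   1.3433     0.1493     2.5746]
x = (I − A)⁻¹ d = adj(I−A)·d / det(I−A), with det(I−A) = 0.2680:
  x_M = (0.5400·580 + 0.0600·290 + 0.3650·410) / 0.2680 = 480.25 / 0.2680 ≈ 1791.98
  x_A = (0.2000·580 + 0.3200·290 + 0.1600·410) / 0.2680 = 274.40 / 0.2680 ≈ 1023.88
  x_H = (0.3600·580 + 0.0400·290 + 0.6900·410) / 0.2680 = 503.30 / 0.2680 ≈ 1877.99

x_M = 1791.98, x_A = 1023.88, x_H = 1877.99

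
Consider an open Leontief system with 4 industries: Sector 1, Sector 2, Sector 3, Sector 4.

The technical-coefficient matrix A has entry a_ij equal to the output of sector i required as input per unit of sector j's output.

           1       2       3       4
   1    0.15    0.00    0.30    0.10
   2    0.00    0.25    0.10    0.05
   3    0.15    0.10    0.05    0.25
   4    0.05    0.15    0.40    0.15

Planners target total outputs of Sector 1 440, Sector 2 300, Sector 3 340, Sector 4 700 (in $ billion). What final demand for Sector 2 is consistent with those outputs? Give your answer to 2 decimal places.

d_2 = 156.00

I − A =
  [   0.85     0.00    -0.30    -0.10]
  [   0.00     0.75    -0.10    -0.05]
  [  -0.15    -0.10     0.95    -0.25]
  [  -0.05    -0.15    -0.40     0.85]
d = (I − A) x:
  d_1 = (+0.85)·440 + (+0.00)·300 + (-0.30)·340 + (-0.10)·700 = 202.00
  d_2 = (+0.00)·440 + (+0.75)·300 + (-0.10)·340 + (-0.05)·700 = 156.00
  d_3 = (-0.15)·440 + (-0.10)·300 + (+0.95)·340 + (-0.25)·700 = 52.00
  d_4 = (-0.05)·440 + (-0.15)·300 + (-0.40)·340 + (+0.85)·700 = 392.00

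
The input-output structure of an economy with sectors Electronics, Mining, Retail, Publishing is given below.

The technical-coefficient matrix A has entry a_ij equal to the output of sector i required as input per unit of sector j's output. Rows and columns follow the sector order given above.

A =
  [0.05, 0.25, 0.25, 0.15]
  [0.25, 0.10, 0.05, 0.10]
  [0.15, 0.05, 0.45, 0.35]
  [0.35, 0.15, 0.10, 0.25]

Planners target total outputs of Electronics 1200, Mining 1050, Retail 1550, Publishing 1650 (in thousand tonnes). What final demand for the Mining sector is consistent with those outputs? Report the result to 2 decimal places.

d_2 = 402.50

I − A =
  [   0.95    -0.25    -0.25    -0.15]
  [  -0.25     0.90    -0.05    -0.10]
  [  -0.15    -0.05     0.55    -0.35]
  [  -0.35    -0.15    -0.10     0.75]
d = (I − A) x:
  d_1 = (+0.95)·1200 + (-0.25)·1050 + (-0.25)·1550 + (-0.15)·1650 = 242.50
  d_2 = (-0.25)·1200 + (+0.90)·1050 + (-0.05)·1550 + (-0.10)·1650 = 402.50
  d_3 = (-0.15)·1200 + (-0.05)·1050 + (+0.55)·1550 + (-0.35)·1650 = 42.50
  d_4 = (-0.35)·1200 + (-0.15)·1050 + (-0.10)·1550 + (+0.75)·1650 = 505.00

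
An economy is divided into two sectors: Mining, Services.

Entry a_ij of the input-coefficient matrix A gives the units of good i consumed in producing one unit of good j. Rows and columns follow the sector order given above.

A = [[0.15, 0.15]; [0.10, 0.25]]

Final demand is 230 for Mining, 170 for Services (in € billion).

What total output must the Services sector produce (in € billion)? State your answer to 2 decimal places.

I − A =
  [   0.85    -0.15]
  [  -0.10     0.75]
det(I−A) = (0.85)(0.75) − (-0.15)(-0.10) = 0.6225
adj(I−A) = [[0.75, 0.15], [0.10, 0.85]]
(I − A)⁻¹ = adj(I−A) / det(I−A) ≈
  [   1.2048     0.2410]
  [   0.1606     1.3655]
x = (I − A)⁻¹ d = adj(I−A)·d / det(I−A), with det(I−A) = 0.6225:
  x_M = (0.75·230 + 0.15·170) / 0.6225 = 198.00 / 0.6225 ≈ 318.07
  x_S = (0.10·230 + 0.85·170) / 0.6225 = 167.50 / 0.6225 ≈ 269.08

x_S = 269.08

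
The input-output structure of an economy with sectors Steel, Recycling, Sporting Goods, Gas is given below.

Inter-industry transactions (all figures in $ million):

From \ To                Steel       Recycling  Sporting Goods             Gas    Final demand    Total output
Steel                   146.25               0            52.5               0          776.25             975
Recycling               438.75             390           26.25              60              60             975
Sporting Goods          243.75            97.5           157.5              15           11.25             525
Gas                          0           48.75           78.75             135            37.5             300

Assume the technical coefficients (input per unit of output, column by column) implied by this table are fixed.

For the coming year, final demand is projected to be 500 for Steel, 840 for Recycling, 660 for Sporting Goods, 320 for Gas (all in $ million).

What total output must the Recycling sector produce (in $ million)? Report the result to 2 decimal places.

x_2 = 2553.21

Technical coefficients a_ij = z_ij / X_j:
  a_11 = 146.25/975 = 0.15, a_21 = 438.75/975 = 0.45, a_31 = 243.75/975 = 0.25, a_41 = 0/975 = 0.00
  a_12 = 0/975 = 0.00, a_22 = 390/975 = 0.40, a_32 = 97.5/975 = 0.10, a_42 = 48.75/975 = 0.05
  a_13 = 52.5/525 = 0.10, a_23 = 26.25/525 = 0.05, a_33 = 157.5/525 = 0.30, a_43 = 78.75/525 = 0.15
  a_14 = 0/300 = 0.00, a_24 = 60/300 = 0.20, a_34 = 15/300 = 0.05, a_44 = 135/300 = 0.45
I − A =
  [   0.85     0.00    -0.10     0.00]
  [  -0.45     0.60    -0.05    -0.20]
  [  -0.25    -0.10     0.70    -0.05]
  [   0.00    -0.05    -0.15     0.55]
Compute the cofactors C_ij = (−1)^(i+j)·(3×3 minor ij) of I−A; the adjugate is their transpose:
adj(I−A) = Cᵀ =
  [ 0.213625   0.005750   0.032000   0.005000]
  [ 0.184250   0.307125   0.073625   0.118375]
  [ 0.105875   0.048875   0.272000   0.042500]
  [ 0.045625   0.041250   0.080875   0.333250]
det(I−A) = Σ_j (I−A)_1j·C_1j = (0.85)(0.213625) + (0.00)(0.184250) + (-0.10)(0.105875) + (0.00)(0.045625) = 0.17099375
(I − A)⁻¹ = adj(I−A) / det(I−A) ≈
  [   1.2493     0.0336     0.1871     0.0292]
  [   1.0775     1.7961     0.4306     0.6923]
  [   0.6192     0.2858     1.5907     0.2485]
  [   0.2668     0.2412     0.4730     1.9489]
x = (I − A)⁻¹ d = adj(I−A)·d / det(I−A), with det(I−A) = 0.17099375:
  x_1 = (0.213625·500 + 0.005750·840 + 0.032000·660 + 0.005000·320) / 0.17099375 = 134.3625 / 0.17099375 ≈ 785.77
  x_2 = (0.184250·500 + 0.307125·840 + 0.073625·660 + 0.118375·320) / 0.17099375 = 436.5825 / 0.17099375 ≈ 2553.21
  x_3 = (0.105875·500 + 0.048875·840 + 0.272000·660 + 0.042500·320) / 0.17099375 = 287.1125 / 0.17099375 ≈ 1679.08
  x_4 = (0.045625·500 + 0.041250·840 + 0.080875·660 + 0.333250·320) / 0.17099375 = 217.48 / 0.17099375 ≈ 1271.86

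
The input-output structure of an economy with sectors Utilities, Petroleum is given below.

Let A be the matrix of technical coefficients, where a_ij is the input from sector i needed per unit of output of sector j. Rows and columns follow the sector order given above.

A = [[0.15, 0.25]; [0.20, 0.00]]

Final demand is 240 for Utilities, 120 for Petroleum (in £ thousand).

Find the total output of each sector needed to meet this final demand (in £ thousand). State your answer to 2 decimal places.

I − A =
  [   0.85    -0.25]
  [  -0.20     1.00]
det(I−A) = (0.85)(1.00) − (-0.25)(-0.20) = 0.8000
adj(I−A) = [[1.00, 0.25], [0.20, 0.85]]
(I − A)⁻¹ = adj(I−A) / det(I−A) ≈
  [   1.2500     0.3125]
  [   0.2500     1.0625]
x = (I − A)⁻¹ d = adj(I−A)·d / det(I−A), with det(I−A) = 0.8000:
  x_1 = (1.00·240 + 0.25·120) / 0.8000 = 270.00 / 0.8000 = 337.50
  x_2 = (0.20·240 + 0.85·120) / 0.8000 = 150.00 / 0.8000 = 187.50

x_1 = 337.50, x_2 = 187.50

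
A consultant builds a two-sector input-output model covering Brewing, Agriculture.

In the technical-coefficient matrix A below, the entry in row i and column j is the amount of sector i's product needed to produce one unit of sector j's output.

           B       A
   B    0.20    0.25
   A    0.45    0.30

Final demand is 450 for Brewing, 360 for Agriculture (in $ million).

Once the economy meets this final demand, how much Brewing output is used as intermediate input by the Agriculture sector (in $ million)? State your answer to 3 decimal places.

I − A =
  [   0.80    -0.25]
  [  -0.45     0.70]
det(I−A) = (0.80)(0.70) − (-0.25)(-0.45) = 0.4475
adj(I−A) = [[0.70, 0.25], [0.45, 0.80]]
(I − A)⁻¹ = adj(I−A) / det(I−A) ≈
  [   1.5642     0.5587]
  [   1.0056     1.7877]
First solve x = (I − A)⁻¹ d = adj(I−A)·d / det(I−A); in particular x_A = (0.45·450 + 0.80·360) / 0.4475 = 490.50 / 0.4475 ≈ 1096.08939.
Intermediate flow from B to A: z_BA = a_BA · x_A = 0.25 × 490.50 / 0.4475 = 122.625 / 0.4475 ≈ 274.022.

z_BA = 274.022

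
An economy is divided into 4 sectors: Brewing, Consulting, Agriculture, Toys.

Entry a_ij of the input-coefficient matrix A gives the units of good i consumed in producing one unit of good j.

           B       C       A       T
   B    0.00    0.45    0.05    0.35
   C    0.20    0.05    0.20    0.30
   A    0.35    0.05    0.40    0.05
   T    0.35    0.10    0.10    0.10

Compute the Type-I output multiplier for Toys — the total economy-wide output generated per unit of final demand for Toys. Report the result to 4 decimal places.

m_T = 4.6112

I − A =
  [   1.00    -0.45    -0.05    -0.35]
  [  -0.20     0.95    -0.20    -0.30]
  [  -0.35    -0.05     0.60    -0.05]
  [  -0.35    -0.10    -0.10     0.90]
Compute the cofactors C_ij = (−1)^(i+j)·(3×3 minor ij) of I−A; the adjugate is their transpose:
adj(I−A) = Cᵀ =
  [ 0.478750   0.266000   0.176000   0.284625]
  [ 0.247000   0.432625   0.206750   0.251750]
  [ 0.320625   0.205750   0.573375   0.225125]
  [ 0.249250   0.174375   0.155125   0.457375]
det(I−A) = Σ_j (I−A)_1j·C_1j = (1.00)(0.478750) + (-0.45)(0.247000) + (-0.05)(0.320625) + (-0.35)(0.249250) = 0.26433125
(I − A)⁻¹ = adj(I−A) / det(I−A) ≈
  [   1.81117     1.00631     0.66583     1.07677]
  [   0.93443     1.63668     0.78216     0.95240]
  [   1.21297     0.77838     2.16915     0.85168]
  [   0.94295     0.65968     0.58686     1.73031]
The output multiplier for sector j is the column-j sum of the Leontief inverse (I − A)⁻¹ = adj(I−A) / det(I−A).
Column T of adj(I−A): (0.284625, 0.251750, 0.225125, 0.457375); det(I−A) = 0.26433125.
m_T = (0.284625 + 0.251750 + 0.225125 + 0.457375) / 0.26433125 = 1.218875 / 0.26433125 ≈ 4.6112.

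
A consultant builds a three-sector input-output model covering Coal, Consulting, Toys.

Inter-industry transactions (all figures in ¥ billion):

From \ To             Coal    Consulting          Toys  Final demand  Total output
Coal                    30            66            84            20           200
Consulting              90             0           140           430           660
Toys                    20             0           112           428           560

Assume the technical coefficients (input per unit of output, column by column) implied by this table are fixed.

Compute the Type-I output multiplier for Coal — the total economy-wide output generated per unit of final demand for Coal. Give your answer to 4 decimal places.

Technical coefficients a_ij = z_ij / X_j:
  a_11 = 30/200 = 0.15, a_21 = 90/200 = 0.45, a_31 = 20/200 = 0.10
  a_12 = 66/660 = 0.10, a_22 = 0/660 = 0.00, a_32 = 0/660 = 0.00
  a_13 = 84/560 = 0.15, a_23 = 140/560 = 0.25, a_33 = 112/560 = 0.20
I − A =
  [   0.85    -0.10    -0.15]
  [  -0.45     1.00    -0.25]
  [  -0.10     0.00     0.80]
Cofactors of I−A, C_ij = (−1)^(i+j)·(minor ij) (rows/columns in the sector order above):
  C_11 = (1.00)(0.80) − (-0.25)(0.00) = 0.8000
  C_12 = −[(-0.45)(0.80) − (-0.25)(-0.10)] = 0.3850
  C_13 = (-0.45)(0.00) − (1.00)(-0.10) = 0.1000
  C_21 = −[(-0.10)(0.80) − (-0.15)(0.00)] = 0.0800
  C_22 = (0.85)(0.80) − (-0.15)(-0.10) = 0.6650
  C_23 = −[(0.85)(0.00) − (-0.10)(-0.10)] = 0.0100
  C_31 = (-0.10)(-0.25) − (-0.15)(1.00) = 0.1750
  C_32 = −[(0.85)(-0.25) − (-0.15)(-0.45)] = 0.2800
  C_33 = (0.85)(1.00) − (-0.10)(-0.45) = 0.8050
det(I−A) = Σ_j (I−A)_1j·C_1j = (0.85)(0.8000) + (-0.10)(0.3850) + (-0.15)(0.1000) = 0.6265
adj(I−A) = Cᵀ =
  [ 0.8000   0.0800   0.1750]
  [ 0.3850   0.6650   0.2800]
  [ 0.1000   0.0100   0.8050]
(I − A)⁻¹ = adj(I−A) / det(I−A) ≈
  [   1.27694     0.12769     0.27933]
  [   0.61453     1.06145     0.44693]
  [   0.15962     0.01596     1.28492]
The output multiplier for sector j is the column-j sum of the Leontief inverse (I − A)⁻¹ = adj(I−A) / det(I−A).
Column 1 of adj(I−A): (0.8000, 0.3850, 0.1000); det(I−A) = 0.6265.
m_1 = (0.8000 + 0.3850 + 0.1000) / 0.6265 = 1.285 / 0.6265 ≈ 2.0511.

m_1 = 2.0511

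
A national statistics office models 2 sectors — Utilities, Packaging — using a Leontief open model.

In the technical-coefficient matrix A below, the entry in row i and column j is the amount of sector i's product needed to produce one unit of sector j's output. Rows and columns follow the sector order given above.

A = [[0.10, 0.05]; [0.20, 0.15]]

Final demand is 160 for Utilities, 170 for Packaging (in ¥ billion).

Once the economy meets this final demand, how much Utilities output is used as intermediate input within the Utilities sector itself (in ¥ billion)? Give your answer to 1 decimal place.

z_UU = 19.1

I − A =
  [   0.90    -0.05]
  [  -0.20     0.85]
det(I−A) = (0.90)(0.85) − (-0.05)(-0.20) = 0.7550
adj(I−A) = [[0.85, 0.05], [0.20, 0.90]]
(I − A)⁻¹ = adj(I−A) / det(I−A) ≈
  [   1.1258     0.0662]
  [   0.2649     1.1921]
First solve x = (I − A)⁻¹ d = adj(I−A)·d / det(I−A); in particular x_U = (0.85·160 + 0.05·170) / 0.7550 = 144.50 / 0.7550 ≈ 191.391.
Intermediate flow from U to U: z_UU = a_UU · x_U = 0.10 × 144.50 / 0.7550 = 14.45 / 0.7550 ≈ 19.1.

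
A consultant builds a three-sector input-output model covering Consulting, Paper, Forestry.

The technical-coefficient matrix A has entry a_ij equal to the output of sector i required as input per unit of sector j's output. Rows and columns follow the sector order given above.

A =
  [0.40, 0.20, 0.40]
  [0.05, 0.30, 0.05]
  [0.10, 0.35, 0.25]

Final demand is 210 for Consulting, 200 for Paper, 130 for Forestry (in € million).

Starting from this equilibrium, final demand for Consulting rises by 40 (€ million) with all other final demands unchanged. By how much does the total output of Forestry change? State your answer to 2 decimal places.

Δx_F = 13.41

I − A =
  [   0.60    -0.20    -0.40]
  [  -0.05     0.70    -0.05]
  [  -0.10    -0.35     0.75]
Cofactors of I−A, C_ij = (−1)^(i+j)·(minor ij) (rows/columns in the sector order above):
  C_11 = (0.70)(0.75) − (-0.05)(-0.35) = 0.5075
  C_12 = −[(-0.05)(0.75) − (-0.05)(-0.10)] = 0.0425
  C_13 = (-0.05)(-0.35) − (0.70)(-0.10) = 0.0875
  C_21 = −[(-0.20)(0.75) − (-0.40)(-0.35)] = 0.2900
  C_22 = (0.60)(0.75) − (-0.40)(-0.10) = 0.4100
  C_23 = −[(0.60)(-0.35) − (-0.20)(-0.10)] = 0.2300
  C_31 = (-0.20)(-0.05) − (-0.40)(0.70) = 0.2900
  C_32 = −[(0.60)(-0.05) − (-0.40)(-0.05)] = 0.0500
  C_33 = (0.60)(0.70) − (-0.20)(-0.05) = 0.4100
det(I−A) = Σ_j (I−A)_1j·C_1j = (0.60)(0.5075) + (-0.20)(0.0425) + (-0.40)(0.0875) = 0.2610
adj(I−A) = Cᵀ =
  [ 0.5075   0.2900   0.2900]
  [ 0.0425   0.4100   0.0500]
  [ 0.0875   0.2300   0.4100]
(I − A)⁻¹ = adj(I−A) / det(I−A) ≈
  [   1.9444     1.1111     1.1111]
  [   0.1628     1.5709     0.1916]
  [   0.3352     0.8812     1.5709]
Δx = (I − A)⁻¹ Δd with Δd having +40 in the Consulting component and 0 elsewhere.
So Δx_F = L_FC · (+40), where L_FC = adj(I−A)_FC / det(I−A) = 0.0875 / 0.2610.
Δx_F = 0.0875 × (+40) / 0.2610 = 3.50 / 0.2610 ≈ 13.41.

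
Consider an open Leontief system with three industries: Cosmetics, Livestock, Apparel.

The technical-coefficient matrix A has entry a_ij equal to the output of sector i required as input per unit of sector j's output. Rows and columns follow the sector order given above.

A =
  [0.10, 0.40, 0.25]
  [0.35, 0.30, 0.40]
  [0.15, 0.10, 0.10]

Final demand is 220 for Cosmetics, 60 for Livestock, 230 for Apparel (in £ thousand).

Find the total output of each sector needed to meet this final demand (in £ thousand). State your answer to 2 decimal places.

I − A =
  [   0.90    -0.40    -0.25]
  [  -0.35     0.70    -0.40]
  [  -0.15    -0.10     0.90]
Cofactors of I−A, C_ij = (−1)^(i+j)·(minor ij) (rows/columns in the sector order above):
  C_11 = (0.70)(0.90) − (-0.40)(-0.10) = 0.5900
  C_12 = −[(-0.35)(0.90) − (-0.40)(-0.15)] = 0.3750
  C_13 = (-0.35)(-0.10) − (0.70)(-0.15) = 0.1400
  C_21 = −[(-0.40)(0.90) − (-0.25)(-0.10)] = 0.3850
  C_22 = (0.90)(0.90) − (-0.25)(-0.15) = 0.7725
  C_23 = −[(0.90)(-0.10) − (-0.40)(-0.15)] = 0.1500
  C_31 = (-0.40)(-0.40) − (-0.25)(0.70) = 0.3350
  C_32 = −[(0.90)(-0.40) − (-0.25)(-0.35)] = 0.4475
  C_33 = (0.90)(0.70) − (-0.40)(-0.35) = 0.4900
det(I−A) = Σ_j (I−A)_1j·C_1j = (0.90)(0.5900) + (-0.40)(0.3750) + (-0.25)(0.1400) = 0.3460
adj(I−A) = Cᵀ =
  [ 0.5900   0.3850   0.3350]
  [ 0.3750   0.7725   0.4475]
  [ 0.1400   0.1500   0.4900]
(I − A)⁻¹ = adj(I−A) / det(I−A) ≈
  [   1.7052     1.1127     0.9682]
  [   1.0838     2.2327     1.2934]
  [   0.4046     0.4335     1.4162]
x = (I − A)⁻¹ d = adj(I−A)·d / det(I−A), with det(I−A) = 0.3460:
  x_1 = (0.5900·220 + 0.3850·60 + 0.3350·230) / 0.3460 = 229.95 / 0.3460 ≈ 664.60
  x_2 = (0.3750·220 + 0.7725·60 + 0.4475·230) / 0.3460 = 231.775 / 0.3460 ≈ 669.87
  x_3 = (0.1400·220 + 0.1500·60 + 0.4900·230) / 0.3460 = 152.50 / 0.3460 ≈ 440.75

x_1 = 664.60, x_2 = 669.87, x_3 = 440.75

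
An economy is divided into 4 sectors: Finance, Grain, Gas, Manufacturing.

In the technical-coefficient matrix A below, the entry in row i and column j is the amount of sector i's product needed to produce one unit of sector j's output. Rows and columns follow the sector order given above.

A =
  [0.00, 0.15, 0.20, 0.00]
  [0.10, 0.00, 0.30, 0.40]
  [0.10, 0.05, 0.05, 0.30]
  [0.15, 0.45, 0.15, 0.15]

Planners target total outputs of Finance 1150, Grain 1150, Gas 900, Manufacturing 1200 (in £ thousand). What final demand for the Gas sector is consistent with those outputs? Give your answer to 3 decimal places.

d_3 = 322.500

I − A =
  [   1.00    -0.15    -0.20     0.00]
  [  -0.10     1.00    -0.30    -0.40]
  [  -0.10    -0.05     0.95    -0.30]
  [  -0.15    -0.45    -0.15     0.85]
d = (I − A) x:
  d_1 = (+1.00)·1150 + (-0.15)·1150 + (-0.20)·900 + (+0.00)·1200 = 797.500
  d_2 = (-0.10)·1150 + (+1.00)·1150 + (-0.30)·900 + (-0.40)·1200 = 285.000
  d_3 = (-0.10)·1150 + (-0.05)·1150 + (+0.95)·900 + (-0.30)·1200 = 322.500
  d_4 = (-0.15)·1150 + (-0.45)·1150 + (-0.15)·900 + (+0.85)·1200 = 195.000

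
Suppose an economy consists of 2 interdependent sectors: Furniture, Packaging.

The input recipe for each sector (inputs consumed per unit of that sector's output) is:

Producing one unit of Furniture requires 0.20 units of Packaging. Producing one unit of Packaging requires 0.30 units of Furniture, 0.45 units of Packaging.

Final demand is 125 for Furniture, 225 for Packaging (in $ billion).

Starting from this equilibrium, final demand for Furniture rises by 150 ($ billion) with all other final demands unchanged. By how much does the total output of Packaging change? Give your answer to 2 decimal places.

I − A =
  [   1.00    -0.30]
  [  -0.20     0.55]
det(I−A) = (1.00)(0.55) − (-0.30)(-0.20) = 0.4900
adj(I−A) = [[0.55, 0.30], [0.20, 1.00]]
(I − A)⁻¹ = adj(I−A) / det(I−A) ≈
  [   1.1224     0.6122]
  [   0.4082     2.0408]
Δx = (I − A)⁻¹ Δd with Δd having +150 in the Furniture component and 0 elsewhere.
So Δx_2 = L_21 · (+150), where L_21 = adj(I−A)_21 / det(I−A) = 0.20 / 0.4900.
Δx_2 = 0.20 × (+150) / 0.4900 = 30.00 / 0.4900 ≈ 61.22.

Δx_2 = 61.22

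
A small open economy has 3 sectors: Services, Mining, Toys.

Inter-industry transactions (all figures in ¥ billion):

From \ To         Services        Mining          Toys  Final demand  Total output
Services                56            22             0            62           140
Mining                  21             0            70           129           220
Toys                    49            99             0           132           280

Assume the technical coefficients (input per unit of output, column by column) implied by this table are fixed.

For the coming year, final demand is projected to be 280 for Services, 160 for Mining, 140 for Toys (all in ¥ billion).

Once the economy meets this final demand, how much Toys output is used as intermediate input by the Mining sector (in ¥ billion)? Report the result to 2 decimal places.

Technical coefficients a_ij = z_ij / X_j:
  a_SS = 56/140 = 0.40, a_MS = 21/140 = 0.15, a_TS = 49/140 = 0.35
  a_SM = 22/220 = 0.10, a_MM = 0/220 = 0.00, a_TM = 99/220 = 0.45
  a_ST = 0/280 = 0.00, a_MT = 70/280 = 0.25, a_TT = 0/280 = 0.00
I − A =
  [   0.60    -0.10     0.00]
  [  -0.15     1.00    -0.25]
  [  -0.35    -0.45     1.00]
Cofactors of I−A, C_ij = (−1)^(i+j)·(minor ij) (rows/columns in the sector order above):
  C_11 = (1.00)(1.00) − (-0.25)(-0.45) = 0.8875
  C_12 = −[(-0.15)(1.00) − (-0.25)(-0.35)] = 0.2375
  C_13 = (-0.15)(-0.45) − (1.00)(-0.35) = 0.4175
  C_21 = −[(-0.10)(1.00) − (0.00)(-0.45)] = 0.1000
  C_22 = (0.60)(1.00) − (0.00)(-0.35) = 0.6000
  C_23 = −[(0.60)(-0.45) − (-0.10)(-0.35)] = 0.3050
  C_31 = (-0.10)(-0.25) − (0.00)(1.00) = 0.0250
  C_32 = −[(0.60)(-0.25) − (0.00)(-0.15)] = 0.1500
  C_33 = (0.60)(1.00) − (-0.10)(-0.15) = 0.5850
det(I−A) = Σ_j (I−A)_1j·C_1j = (0.60)(0.8875) + (-0.10)(0.2375) + (0.00)(0.4175) = 0.50875
adj(I−A) = Cᵀ =
  [ 0.8875   0.1000   0.0250]
  [ 0.2375   0.6000   0.1500]
  [ 0.4175   0.3050   0.5850]
(I − A)⁻¹ = adj(I−A) / det(I−A) ≈
  [   1.7445     0.1966     0.0491]
  [   0.4668     1.1794     0.2948]
  [   0.8206     0.5995     1.1499]
First solve x = (I − A)⁻¹ d = adj(I−A)·d / det(I−A); in particular x_M = (0.2375·280 + 0.6000·160 + 0.1500·140) / 0.50875 = 183.50 / 0.50875 ≈ 360.6880.
Intermediate flow from T to M: z_TM = a_TM · x_M = 0.45 × 183.50 / 0.50875 = 82.575 / 0.50875 ≈ 162.31.

z_TM = 162.31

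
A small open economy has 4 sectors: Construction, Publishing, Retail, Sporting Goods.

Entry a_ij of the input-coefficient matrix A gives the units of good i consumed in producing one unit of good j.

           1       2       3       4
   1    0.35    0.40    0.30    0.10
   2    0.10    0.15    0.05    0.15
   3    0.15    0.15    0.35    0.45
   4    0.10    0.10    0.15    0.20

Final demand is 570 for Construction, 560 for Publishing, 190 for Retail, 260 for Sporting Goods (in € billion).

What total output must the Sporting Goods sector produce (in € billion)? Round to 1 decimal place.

I − A =
  [   0.65    -0.40    -0.30    -0.10]
  [  -0.10     0.85    -0.05    -0.15]
  [  -0.15    -0.15     0.65    -0.45]
  [  -0.10    -0.10    -0.15     0.80]
Compute the cofactors C_ij = (−1)^(i+j)·(3×3 minor ij) of I−A; the adjugate is their transpose:
adj(I−A) = Cᵀ =
  [ 0.363250   0.239250   0.237750   0.224000]
  [ 0.066625   0.235875   0.070125   0.092000]
  [ 0.156750   0.173250   0.384750   0.268500]
  [ 0.083125   0.091875   0.110625   0.282500]
det(I−A) = Σ_j (I−A)_1j·C_1j = (0.65)(0.363250) + (-0.40)(0.066625) + (-0.30)(0.156750) + (-0.10)(0.083125) = 0.154125
(I − A)⁻¹ = adj(I−A) / det(I−A) ≈
  [   2.3569     1.5523     1.5426     1.4534]
  [   0.4323     1.5304     0.4550     0.5969]
  [   1.0170     1.1241     2.4964     1.7421]
  [   0.5393     0.5961     0.7178     1.8329]
x = (I − A)⁻¹ d = adj(I−A)·d / det(I−A), with det(I−A) = 0.154125:
  x_1 = (0.363250·570 + 0.239250·560 + 0.237750·190 + 0.224000·260) / 0.154125 = 444.445 / 0.154125 ≈ 2883.7
  x_2 = (0.066625·570 + 0.235875·560 + 0.070125·190 + 0.092000·260) / 0.154125 = 207.31 / 0.154125 ≈ 1345.1
  x_3 = (0.156750·570 + 0.173250·560 + 0.384750·190 + 0.268500·260) / 0.154125 = 329.28 / 0.154125 ≈ 2136.4
  x_4 = (0.083125·570 + 0.091875·560 + 0.110625·190 + 0.282500·260) / 0.154125 = 193.30 / 0.154125 ≈ 1254.2

x_4 = 1254.2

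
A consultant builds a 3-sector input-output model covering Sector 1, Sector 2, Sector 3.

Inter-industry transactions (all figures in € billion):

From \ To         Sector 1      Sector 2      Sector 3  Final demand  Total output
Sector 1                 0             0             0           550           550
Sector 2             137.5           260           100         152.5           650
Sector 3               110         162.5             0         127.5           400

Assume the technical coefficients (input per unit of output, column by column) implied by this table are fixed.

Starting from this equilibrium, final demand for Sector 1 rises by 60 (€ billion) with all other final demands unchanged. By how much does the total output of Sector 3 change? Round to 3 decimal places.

Δx_3 = 20.372

Technical coefficients a_ij = z_ij / X_j:
  a_11 = 0/550 = 0.00, a_21 = 137.5/550 = 0.25, a_31 = 110/550 = 0.20
  a_12 = 0/650 = 0.00, a_22 = 260/650 = 0.40, a_32 = 162.5/650 = 0.25
  a_13 = 0/400 = 0.00, a_23 = 100/400 = 0.25, a_33 = 0/400 = 0.00
I − A =
  [   1.00     0.00     0.00]
  [  -0.25     0.60    -0.25]
  [  -0.20    -0.25     1.00]
Cofactors of I−A, C_ij = (−1)^(i+j)·(minor ij) (rows/columns in the sector order above):
  C_11 = (0.60)(1.00) − (-0.25)(-0.25) = 0.5375
  C_12 = −[(-0.25)(1.00) − (-0.25)(-0.20)] = 0.3000
  C_13 = (-0.25)(-0.25) − (0.60)(-0.20) = 0.1825
  C_21 = −[(0.00)(1.00) − (0.00)(-0.25)] = 0.0000
  C_22 = (1.00)(1.00) − (0.00)(-0.20) = 1.0000
  C_23 = −[(1.00)(-0.25) − (0.00)(-0.20)] = 0.2500
  C_31 = (0.00)(-0.25) − (0.00)(0.60) = 0.0000
  C_32 = −[(1.00)(-0.25) − (0.00)(-0.25)] = 0.2500
  C_33 = (1.00)(0.60) − (0.00)(-0.25) = 0.6000
det(I−A) = Σ_j (I−A)_1j·C_1j = (1.00)(0.5375) + (0.00)(0.3000) + (0.00)(0.1825) = 0.5375
adj(I−A) = Cᵀ =
  [ 0.5375   0.0000   0.0000]
  [ 0.3000   1.0000   0.2500]
  [ 0.1825   0.2500   0.6000]
(I − A)⁻¹ = adj(I−A) / det(I−A) ≈
  [   1.0000     0.0000     0.0000]
  [   0.5581     1.8605     0.4651]
  [   0.3395     0.4651     1.1163]
Δx = (I − A)⁻¹ Δd with Δd having +60 in the Sector 1 component and 0 elsewhere.
So Δx_3 = L_31 · (+60), where L_31 = adj(I−A)_31 / det(I−A) = 0.1825 / 0.5375.
Δx_3 = 0.1825 × (+60) / 0.5375 = 10.95 / 0.5375 ≈ 20.372.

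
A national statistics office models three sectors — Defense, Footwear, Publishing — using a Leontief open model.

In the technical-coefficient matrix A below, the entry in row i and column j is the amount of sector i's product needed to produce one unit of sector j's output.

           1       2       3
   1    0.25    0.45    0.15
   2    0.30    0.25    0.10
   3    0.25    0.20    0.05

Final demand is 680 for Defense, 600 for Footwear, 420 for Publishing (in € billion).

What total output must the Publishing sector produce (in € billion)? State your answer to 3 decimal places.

I − A =
  [   0.75    -0.45    -0.15]
  [  -0.30     0.75    -0.10]
  [  -0.25    -0.20     0.95]
Cofactors of I−A, C_ij = (−1)^(i+j)·(minor ij) (rows/columns in the sector order above):
  C_11 = (0.75)(0.95) − (-0.10)(-0.20) = 0.6925
  C_12 = −[(-0.30)(0.95) − (-0.10)(-0.25)] = 0.3100
  C_13 = (-0.30)(-0.20) − (0.75)(-0.25) = 0.2475
  C_21 = −[(-0.45)(0.95) − (-0.15)(-0.20)] = 0.4575
  C_22 = (0.75)(0.95) − (-0.15)(-0.25) = 0.6750
  C_23 = −[(0.75)(-0.20) − (-0.45)(-0.25)] = 0.2625
  C_31 = (-0.45)(-0.10) − (-0.15)(0.75) = 0.1575
  C_32 = −[(0.75)(-0.10) − (-0.15)(-0.30)] = 0.1200
  C_33 = (0.75)(0.75) − (-0.45)(-0.30) = 0.4275
det(I−A) = Σ_j (I−A)_1j·C_1j = (0.75)(0.6925) + (-0.45)(0.3100) + (-0.15)(0.2475) = 0.34275
adj(I−A) = Cᵀ =
  [ 0.6925   0.4575   0.1575]
  [ 0.3100   0.6750   0.1200]
  [ 0.2475   0.2625   0.4275]
(I − A)⁻¹ = adj(I−A) / det(I−A) ≈
  [   2.0204     1.3348     0.4595]
  [   0.9044     1.9694     0.3501]
  [   0.7221     0.7659     1.2473]
x = (I − A)⁻¹ d = adj(I−A)·d / det(I−A), with det(I−A) = 0.34275:
  x_1 = (0.6925·680 + 0.4575·600 + 0.1575·420) / 0.34275 = 811.55 / 0.34275 ≈ 2367.761
  x_2 = (0.3100·680 + 0.6750·600 + 0.1200·420) / 0.34275 = 666.20 / 0.34275 ≈ 1943.691
  x_3 = (0.2475·680 + 0.2625·600 + 0.4275·420) / 0.34275 = 505.35 / 0.34275 ≈ 1474.398

x_3 = 1474.398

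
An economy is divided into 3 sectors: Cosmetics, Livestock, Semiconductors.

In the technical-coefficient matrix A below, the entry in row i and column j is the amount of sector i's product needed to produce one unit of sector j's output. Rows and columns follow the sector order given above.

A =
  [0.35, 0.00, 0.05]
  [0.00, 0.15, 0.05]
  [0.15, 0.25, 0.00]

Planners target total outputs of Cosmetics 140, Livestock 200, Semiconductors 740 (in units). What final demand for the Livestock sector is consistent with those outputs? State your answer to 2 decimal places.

d_2 = 133.00

I − A =
  [   0.65     0.00    -0.05]
  [   0.00     0.85    -0.05]
  [  -0.15    -0.25     1.00]
d = (I − A) x:
  d_1 = (+0.65)·140 + (+0.00)·200 + (-0.05)·740 = 54.00
  d_2 = (+0.00)·140 + (+0.85)·200 + (-0.05)·740 = 133.00
  d_3 = (-0.15)·140 + (-0.25)·200 + (+1.00)·740 = 669.00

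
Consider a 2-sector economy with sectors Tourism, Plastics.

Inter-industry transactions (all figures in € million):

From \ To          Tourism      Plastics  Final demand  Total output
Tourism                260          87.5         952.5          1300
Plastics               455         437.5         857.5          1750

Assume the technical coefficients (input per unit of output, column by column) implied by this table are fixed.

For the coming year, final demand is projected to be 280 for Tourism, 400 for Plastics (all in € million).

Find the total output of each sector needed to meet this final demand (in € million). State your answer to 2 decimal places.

x_1 = 394.85, x_2 = 717.60

Technical coefficients a_ij = z_ij / X_j:
  a_11 = 260/1300 = 0.20, a_21 = 455/1300 = 0.35
  a_12 = 87.5/1750 = 0.05, a_22 = 437.5/1750 = 0.25
I − A =
  [   0.80    -0.05]
  [  -0.35     0.75]
det(I−A) = (0.80)(0.75) − (-0.05)(-0.35) = 0.5825
adj(I−A) = [[0.75, 0.05], [0.35, 0.80]]
(I − A)⁻¹ = adj(I−A) / det(I−A) ≈
  [   1.2876     0.0858]
  [   0.6009     1.3734]
x = (I − A)⁻¹ d = adj(I−A)·d / det(I−A), with det(I−A) = 0.5825:
  x_1 = (0.75·280 + 0.05·400) / 0.5825 = 230.00 / 0.5825 ≈ 394.85
  x_2 = (0.35·280 + 0.80·400) / 0.5825 = 418.00 / 0.5825 ≈ 717.60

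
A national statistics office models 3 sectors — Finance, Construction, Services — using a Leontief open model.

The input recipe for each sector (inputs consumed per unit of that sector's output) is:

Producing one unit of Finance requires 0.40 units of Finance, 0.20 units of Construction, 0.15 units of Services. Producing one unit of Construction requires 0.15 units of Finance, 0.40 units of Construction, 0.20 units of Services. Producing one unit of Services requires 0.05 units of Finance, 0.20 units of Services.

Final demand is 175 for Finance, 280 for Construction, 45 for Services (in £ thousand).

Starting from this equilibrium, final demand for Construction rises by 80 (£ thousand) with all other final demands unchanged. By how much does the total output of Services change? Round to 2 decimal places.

Δx_S = 44.27

I − A =
  [   0.60    -0.15    -0.05]
  [  -0.20     0.60     0.00]
  [  -0.15    -0.20     0.80]
Cofactors of I−A, C_ij = (−1)^(i+j)·(minor ij) (rows/columns in the sector order above):
  C_11 = (0.60)(0.80) − (0.00)(-0.20) = 0.4800
  C_12 = −[(-0.20)(0.80) − (0.00)(-0.15)] = 0.1600
  C_13 = (-0.20)(-0.20) − (0.60)(-0.15) = 0.1300
  C_21 = −[(-0.15)(0.80) − (-0.05)(-0.20)] = 0.1300
  C_22 = (0.60)(0.80) − (-0.05)(-0.15) = 0.4725
  C_23 = −[(0.60)(-0.20) − (-0.15)(-0.15)] = 0.1425
  C_31 = (-0.15)(0.00) − (-0.05)(0.60) = 0.0300
  C_32 = −[(0.60)(0.00) − (-0.05)(-0.20)] = 0.0100
  C_33 = (0.60)(0.60) − (-0.15)(-0.20) = 0.3300
det(I−A) = Σ_j (I−A)_1j·C_1j = (0.60)(0.4800) + (-0.15)(0.1600) + (-0.05)(0.1300) = 0.2575
adj(I−A) = Cᵀ =
  [ 0.4800   0.1300   0.0300]
  [ 0.1600   0.4725   0.0100]
  [ 0.1300   0.1425   0.3300]
(I − A)⁻¹ = adj(I−A) / det(I−A) ≈
  [   1.8641     0.5049     0.1165]
  [   0.6214     1.8350     0.0388]
  [   0.5049     0.5534     1.2816]
Δx = (I − A)⁻¹ Δd with Δd having +80 in the Construction component and 0 elsewhere.
So Δx_S = L_SC · (+80), where L_SC = adj(I−A)_SC / det(I−A) = 0.1425 / 0.2575.
Δx_S = 0.1425 × (+80) / 0.2575 = 11.40 / 0.2575 ≈ 44.27.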